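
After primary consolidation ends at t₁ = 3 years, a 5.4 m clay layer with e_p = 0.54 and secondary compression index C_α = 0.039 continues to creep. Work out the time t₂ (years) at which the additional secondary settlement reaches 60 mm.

S_s = C_α·H/(1+e_p)·log₁₀(t₂/t₁) ⇒ log₁₀(t₂/t₁) = S_s·(1+e_p)/(C_α·H).
log₁₀(t₂/t₁) = 0.06 × (1+0.54) / (0.039×5.4) = 0.4387
t₂ = t₁ × 10^0.4387 = 3 × 2.746 = 8.239 years

t₂ ≈ 8.24 years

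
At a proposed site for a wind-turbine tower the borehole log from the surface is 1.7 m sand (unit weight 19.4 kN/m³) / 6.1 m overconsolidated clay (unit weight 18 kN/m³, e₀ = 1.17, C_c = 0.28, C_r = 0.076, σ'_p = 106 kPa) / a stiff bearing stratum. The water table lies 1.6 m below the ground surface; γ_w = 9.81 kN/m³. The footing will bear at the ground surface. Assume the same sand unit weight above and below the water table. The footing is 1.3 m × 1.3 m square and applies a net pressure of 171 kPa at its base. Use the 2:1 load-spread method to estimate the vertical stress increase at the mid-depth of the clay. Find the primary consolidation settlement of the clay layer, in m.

S_c ≈ 0.012 m

Mid-depth of clay below the ground surface: z = 1.7 + 6.1/2 = 4.75 m.
Total vertical stress at mid-clay: σ_v = 19.4×1.7 + 18×3.05 = 87.88 kPa.
Pore pressure: u = 9.81×(4.75 − 1.6) = 30.902 kPa.
Initial effective stress: σ'_0 = σ_v − u = 87.88 − 30.902 = 56.978 kPa.
Stress increase at mid-clay by the 2:1 spreading method:
Δσ = qBL/((B+z)(L+z)) = 171×1.3×1.3/((1.3+4.75)(1.3+4.75)) = 7.8954 kPa
Final effective stress: σ'_f = 56.978 + 7.8954 = 64.873 kPa.
σ'_f = 64.873 ≤ σ'_p = 106 kPa, so the clay remains overconsolidated and only the recompression index applies:
S_c = C_r·H/(1+e₀)·log₁₀(σ'_f/σ'_0) = 0.076×6.1/2.17×log₁₀(64.873/56.978)
    = 0.21364 × 0.056357 = 0.01204 m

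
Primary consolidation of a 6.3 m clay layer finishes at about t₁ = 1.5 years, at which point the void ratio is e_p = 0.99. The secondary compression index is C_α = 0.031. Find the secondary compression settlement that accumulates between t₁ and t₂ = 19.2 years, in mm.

S_s ≈ 109 mm

Secondary compression: S_s = C_α·H/(1+e_p)·log₁₀(t₂/t₁)
S_s = 0.031×6.3/(1+0.99)×log₁₀(19.2/1.5)
    = 0.09814 × 1.107 = 0.1087 m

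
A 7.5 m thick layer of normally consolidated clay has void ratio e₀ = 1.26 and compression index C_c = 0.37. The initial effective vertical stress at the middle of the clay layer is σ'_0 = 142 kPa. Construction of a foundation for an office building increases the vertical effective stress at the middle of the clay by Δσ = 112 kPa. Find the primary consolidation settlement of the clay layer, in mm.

Final effective stress: σ'_f = σ'_0 + Δσ = 142 + 112 = 254 kPa.
Normally consolidated clay, so the full stress increment lies on the virgin compression line:
S_c = C_c·H/(1+e₀)·log₁₀(σ'_f/σ'_0) = 0.37×7.5/(1+1.26)×log₁₀(254/142)
    = 1.2279 × 0.25255 = 0.3101 m

S_c ≈ 310 mm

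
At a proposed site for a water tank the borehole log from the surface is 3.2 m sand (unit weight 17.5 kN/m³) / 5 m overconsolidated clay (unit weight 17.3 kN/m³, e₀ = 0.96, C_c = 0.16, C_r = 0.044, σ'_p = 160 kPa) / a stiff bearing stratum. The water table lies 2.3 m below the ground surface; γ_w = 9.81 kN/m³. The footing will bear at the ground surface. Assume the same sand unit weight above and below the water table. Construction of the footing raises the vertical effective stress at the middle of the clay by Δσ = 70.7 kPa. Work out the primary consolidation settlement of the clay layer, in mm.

Mid-depth of clay below the ground surface: z = 3.2 + 5/2 = 5.7 m.
Total vertical stress at mid-clay: σ_v = 17.5×3.2 + 17.3×2.5 = 99.25 kPa.
Pore pressure: u = 9.81×(5.7 − 2.3) = 33.354 kPa.
Initial effective stress: σ'_0 = σ_v − u = 99.25 − 33.354 = 65.896 kPa.
Final effective stress: σ'_f = 65.896 + 70.7 = 136.6 kPa.
σ'_f = 136.6 ≤ σ'_p = 160 kPa, so the clay remains overconsolidated and only the recompression index applies:
S_c = C_r·H/(1+e₀)·log₁₀(σ'_f/σ'_0) = 0.044×5/1.96×log₁₀(136.6/65.896)
    = 0.11224 × 0.31659 = 0.03554 m

S_c ≈ 35.5 mm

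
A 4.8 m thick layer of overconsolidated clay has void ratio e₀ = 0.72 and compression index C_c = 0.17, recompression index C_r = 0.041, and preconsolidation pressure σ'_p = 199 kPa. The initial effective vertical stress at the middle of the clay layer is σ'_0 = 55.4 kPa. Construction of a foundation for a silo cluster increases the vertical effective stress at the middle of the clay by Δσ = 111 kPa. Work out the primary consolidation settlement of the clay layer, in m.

S_c ≈ 0.0547 m

Final effective stress: σ'_f = 55.4 + 111 = 166.4 kPa.
σ'_f = 166.4 ≤ σ'_p = 199 kPa, so the clay remains overconsolidated and only the recompression index applies:
S_c = C_r·H/(1+e₀)·log₁₀(σ'_f/σ'_0) = 0.041×4.8/1.72×log₁₀(166.4/55.4)
    = 0.11442 × 0.47764 = 0.05465 m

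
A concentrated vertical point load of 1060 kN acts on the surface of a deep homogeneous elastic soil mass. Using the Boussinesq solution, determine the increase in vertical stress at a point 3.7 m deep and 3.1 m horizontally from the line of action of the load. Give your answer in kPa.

Δσ_z ≈ 9.78 kPa

Boussinesq vertical stress below a point load on an elastic half-space:
Δσ_z = 3P/(2πz²) · [1 + (r/z)²]^(−5/2)
r/z = 3.1/3.7 = 0.83784; [1+(r/z)²]^(−5/2) = 0.26462.
Δσ_z = 3×1060/(2π×3.7²) × 0.26462 = 36.97 × 0.26462 = 9.783 kPa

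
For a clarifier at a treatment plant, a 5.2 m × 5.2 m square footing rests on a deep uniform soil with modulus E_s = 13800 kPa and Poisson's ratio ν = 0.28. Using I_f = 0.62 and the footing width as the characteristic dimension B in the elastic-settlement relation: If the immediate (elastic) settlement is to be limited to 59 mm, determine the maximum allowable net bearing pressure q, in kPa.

S_e = q·B·(1−ν²)/E_s · I_f  ⇒  q = S_e·E_s / (B·(1−ν²)·I_f).
q = 0.059 × 13800 / (5.2 × 0.9216 × 0.62) = 274 kPa

q ≈ 274 kPa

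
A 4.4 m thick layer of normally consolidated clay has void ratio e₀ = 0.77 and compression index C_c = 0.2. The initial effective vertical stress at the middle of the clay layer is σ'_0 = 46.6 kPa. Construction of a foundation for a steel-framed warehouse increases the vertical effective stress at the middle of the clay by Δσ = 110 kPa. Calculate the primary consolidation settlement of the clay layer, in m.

S_c ≈ 0.262 m

Final effective stress: σ'_f = σ'_0 + Δσ = 46.6 + 110 = 156.6 kPa.
Normally consolidated clay, so the full stress increment lies on the virgin compression line:
S_c = C_c·H/(1+e₀)·log₁₀(σ'_f/σ'_0) = 0.2×4.4/(1+0.77)×log₁₀(156.6/46.6)
    = 0.49718 × 0.52641 = 0.2617 m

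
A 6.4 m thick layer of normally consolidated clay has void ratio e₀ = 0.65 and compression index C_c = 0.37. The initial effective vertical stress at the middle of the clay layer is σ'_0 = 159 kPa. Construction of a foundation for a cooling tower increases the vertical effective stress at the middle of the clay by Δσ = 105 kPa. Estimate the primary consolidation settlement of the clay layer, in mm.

S_c ≈ 316 mm

Final effective stress: σ'_f = σ'_0 + Δσ = 159 + 105 = 264 kPa.
Normally consolidated clay, so the full stress increment lies on the virgin compression line:
S_c = C_c·H/(1+e₀)·log₁₀(σ'_f/σ'_0) = 0.37×6.4/(1+0.65)×log₁₀(264/159)
    = 1.4352 × 0.22021 = 0.316 m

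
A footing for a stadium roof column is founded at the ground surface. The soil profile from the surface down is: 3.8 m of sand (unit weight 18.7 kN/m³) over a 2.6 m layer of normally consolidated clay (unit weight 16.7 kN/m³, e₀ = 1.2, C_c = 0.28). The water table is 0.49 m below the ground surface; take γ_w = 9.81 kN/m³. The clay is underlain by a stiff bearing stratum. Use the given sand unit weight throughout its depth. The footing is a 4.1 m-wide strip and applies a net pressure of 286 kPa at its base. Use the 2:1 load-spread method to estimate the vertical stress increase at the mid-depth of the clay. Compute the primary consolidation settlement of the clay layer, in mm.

S_c ≈ 187 mm

Mid-depth of clay below the ground surface: z = 3.8 + 2.6/2 = 5.1 m.
Total vertical stress at mid-clay: σ_v = 18.7×3.8 + 16.7×1.3 = 92.77 kPa.
Pore pressure: u = 9.81×(5.1 − 0.49) = 45.224 kPa.
Initial effective stress: σ'_0 = σ_v − u = 92.77 − 45.224 = 47.546 kPa.
Stress increase at mid-clay by the 2:1 spreading method:
Δσ = qB/(B+z) = 286×4.1/(4.1+5.1) = 127.46 kPa
Final effective stress: σ'_f = σ'_0 + Δσ = 47.546 + 127.46 = 175.01 kPa.
Normally consolidated clay, so the full stress increment lies on the virgin compression line:
S_c = C_c·H/(1+e₀)·log₁₀(σ'_f/σ'_0) = 0.28×2.6/(1+1.2)×log₁₀(175.01/47.546)
    = 0.33091 × 0.56595 = 0.1873 m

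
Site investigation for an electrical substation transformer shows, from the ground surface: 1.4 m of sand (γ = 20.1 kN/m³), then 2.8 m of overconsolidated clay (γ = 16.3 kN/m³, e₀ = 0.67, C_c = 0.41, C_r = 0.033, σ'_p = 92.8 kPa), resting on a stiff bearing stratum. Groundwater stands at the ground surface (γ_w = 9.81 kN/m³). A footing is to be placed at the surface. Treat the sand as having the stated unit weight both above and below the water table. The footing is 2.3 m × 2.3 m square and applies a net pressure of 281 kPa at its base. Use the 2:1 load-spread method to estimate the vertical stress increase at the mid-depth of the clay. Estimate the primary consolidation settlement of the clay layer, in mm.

S_c ≈ 29.6 mm

Mid-depth of clay below the ground surface: z = 1.4 + 2.8/2 = 2.8 m.
Total vertical stress at mid-clay: σ_v = 20.1×1.4 + 16.3×1.4 = 50.96 kPa.
Pore pressure: u = 9.81×(2.8 − 0) = 27.468 kPa.
Initial effective stress: σ'_0 = σ_v − u = 50.96 − 27.468 = 23.492 kPa.
Stress increase at mid-clay by the 2:1 spreading method:
Δσ = qBL/((B+z)(L+z)) = 281×2.3×2.3/((2.3+2.8)(2.3+2.8)) = 57.151 kPa
Final effective stress: σ'_f = 23.492 + 57.151 = 80.643 kPa.
σ'_f = 80.643 ≤ σ'_p = 92.8 kPa, so the clay remains overconsolidated and only the recompression index applies:
S_c = C_r·H/(1+e₀)·log₁₀(σ'_f/σ'_0) = 0.033×2.8/1.67×log₁₀(80.643/23.492)
    = 0.055328 × 0.53565 = 0.02964 m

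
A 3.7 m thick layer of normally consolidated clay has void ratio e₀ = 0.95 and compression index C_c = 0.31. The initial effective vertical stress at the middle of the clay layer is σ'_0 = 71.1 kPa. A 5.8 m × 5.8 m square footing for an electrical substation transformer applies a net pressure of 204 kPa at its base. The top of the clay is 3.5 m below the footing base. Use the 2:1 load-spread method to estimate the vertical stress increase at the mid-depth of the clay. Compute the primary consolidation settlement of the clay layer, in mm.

Mid-depth of clay below the footing base: z = 3.5 + 3.7/2 = 5.35 m.
Stress increase at mid-clay by the 2:1 spreading method:
Δσ = qBL/((B+z)(L+z)) = 204×5.8×5.8/((5.8+5.35)(5.8+5.35)) = 55.2 kPa
Final effective stress: σ'_f = σ'_0 + Δσ = 71.1 + 55.2 = 126.3 kPa.
Normally consolidated clay, so the full stress increment lies on the virgin compression line:
S_c = C_c·H/(1+e₀)·log₁₀(σ'_f/σ'_0) = 0.31×3.7/(1+0.95)×log₁₀(126.3/71.1)
    = 0.58821 × 0.24953 = 0.1468 m

S_c ≈ 147 mm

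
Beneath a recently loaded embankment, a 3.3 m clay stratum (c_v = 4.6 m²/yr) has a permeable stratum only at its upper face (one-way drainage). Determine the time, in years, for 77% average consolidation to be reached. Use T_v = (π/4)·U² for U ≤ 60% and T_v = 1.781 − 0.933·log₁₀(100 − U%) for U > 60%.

t ≈ 1.21 years

Drainage path length: H_d = H = 3.3 m (single drainage).
U > 60%: T_v = 1.781 − 0.933·log₁₀(100 − 77) = 0.51051.
t = T_v·H_d²/c_v = 0.51051×3.3²/4.6 = 1.209 years.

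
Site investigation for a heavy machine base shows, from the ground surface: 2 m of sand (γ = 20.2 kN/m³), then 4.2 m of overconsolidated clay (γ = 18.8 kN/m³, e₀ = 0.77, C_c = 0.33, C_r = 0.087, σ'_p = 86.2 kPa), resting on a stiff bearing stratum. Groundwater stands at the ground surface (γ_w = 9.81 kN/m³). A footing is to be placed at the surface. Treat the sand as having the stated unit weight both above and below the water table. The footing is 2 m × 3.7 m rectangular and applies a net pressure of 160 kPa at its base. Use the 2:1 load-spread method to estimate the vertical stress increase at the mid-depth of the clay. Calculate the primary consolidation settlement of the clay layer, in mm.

Mid-depth of clay below the ground surface: z = 2 + 4.2/2 = 4.1 m.
Total vertical stress at mid-clay: σ_v = 20.2×2 + 18.8×2.1 = 79.88 kPa.
Pore pressure: u = 9.81×(4.1 − 0) = 40.221 kPa.
Initial effective stress: σ'_0 = σ_v − u = 79.88 − 40.221 = 39.659 kPa.
Stress increase at mid-clay by the 2:1 spreading method:
Δσ = qBL/((B+z)(L+z)) = 160×2×3.7/((2+4.1)(3.7+4.1)) = 24.884 kPa
Final effective stress: σ'_f = 39.659 + 24.884 = 64.543 kPa.
σ'_f = 64.543 ≤ σ'_p = 86.2 kPa, so the clay remains overconsolidated and only the recompression index applies:
S_c = C_r·H/(1+e₀)·log₁₀(σ'_f/σ'_0) = 0.087×4.2/1.77×log₁₀(64.543/39.659)
    = 0.20644 × 0.21151 = 0.04366 m

S_c ≈ 43.7 mm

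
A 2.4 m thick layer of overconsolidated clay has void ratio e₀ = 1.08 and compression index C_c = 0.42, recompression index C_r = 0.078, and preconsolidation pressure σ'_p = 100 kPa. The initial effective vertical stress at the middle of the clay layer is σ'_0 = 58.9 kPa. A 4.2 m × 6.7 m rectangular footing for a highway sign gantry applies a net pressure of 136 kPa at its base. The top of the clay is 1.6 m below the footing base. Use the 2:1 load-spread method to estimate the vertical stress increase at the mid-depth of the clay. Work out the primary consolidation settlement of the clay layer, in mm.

S_c ≈ 52.7 mm

Mid-depth of clay below the footing base: z = 1.6 + 2.4/2 = 2.8 m.
Stress increase at mid-clay by the 2:1 spreading method:
Δσ = qBL/((B+z)(L+z)) = 136×4.2×6.7/((4.2+2.8)(6.7+2.8)) = 57.549 kPa
Final effective stress: σ'_f = 58.9 + 57.549 = 116.45 kPa.
σ'_f = 116.45 > σ'_p = 100 kPa, so the stress path crosses the preconsolidation pressure — recompression up to σ'_p, then virgin compression beyond:
S_c = H/(1+e₀)·[C_r·log₁₀(σ'_p/σ'_0) + C_c·log₁₀(σ'_f/σ'_p)]
    = 2.4/2.08 × [0.078×log₁₀(100/58.9) + 0.42×log₁₀(116.45/100)]
    = 1.1538 × [0.017931 + 0.027779] = 0.05274 m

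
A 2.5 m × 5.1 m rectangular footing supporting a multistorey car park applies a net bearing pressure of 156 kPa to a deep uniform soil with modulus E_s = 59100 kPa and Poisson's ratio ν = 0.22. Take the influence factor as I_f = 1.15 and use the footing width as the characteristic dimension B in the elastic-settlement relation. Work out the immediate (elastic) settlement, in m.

S_e ≈ 0.00722 m

Immediate (elastic) settlement: S_e = q·B·(1−ν²)/E_s · I_f.
S_e = 156 × 2.5 × (1 − 0.22²) / 59100 × 1.15
    = 156 × 2.5 × 0.9516 / 59100 × 1.15
    = 0.007222 m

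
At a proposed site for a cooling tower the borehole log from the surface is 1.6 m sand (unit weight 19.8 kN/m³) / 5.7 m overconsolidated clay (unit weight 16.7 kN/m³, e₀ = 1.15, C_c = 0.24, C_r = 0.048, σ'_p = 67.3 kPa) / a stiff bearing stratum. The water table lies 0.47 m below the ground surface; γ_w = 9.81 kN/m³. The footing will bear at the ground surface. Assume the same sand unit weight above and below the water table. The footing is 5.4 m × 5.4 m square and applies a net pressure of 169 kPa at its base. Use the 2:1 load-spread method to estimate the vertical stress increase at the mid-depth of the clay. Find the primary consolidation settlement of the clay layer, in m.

S_c ≈ 0.112 m

Mid-depth of clay below the ground surface: z = 1.6 + 5.7/2 = 4.45 m.
Total vertical stress at mid-clay: σ_v = 19.8×1.6 + 16.7×2.85 = 79.275 kPa.
Pore pressure: u = 9.81×(4.45 − 0.47) = 39.044 kPa.
Initial effective stress: σ'_0 = σ_v − u = 79.275 − 39.044 = 40.231 kPa.
Stress increase at mid-clay by the 2:1 spreading method:
Δσ = qBL/((B+z)(L+z)) = 169×5.4×5.4/((5.4+4.45)(5.4+4.45)) = 50.793 kPa
Final effective stress: σ'_f = 40.231 + 50.793 = 91.024 kPa.
σ'_f = 91.024 > σ'_p = 67.3 kPa, so the stress path crosses the preconsolidation pressure — recompression up to σ'_p, then virgin compression beyond:
S_c = H/(1+e₀)·[C_r·log₁₀(σ'_p/σ'_0) + C_c·log₁₀(σ'_f/σ'_p)]
    = 5.7/2.15 × [0.048×log₁₀(67.3/40.231) + 0.24×log₁₀(91.024/67.3)]
    = 2.6512 × [0.010726 + 0.031474] = 0.1119 m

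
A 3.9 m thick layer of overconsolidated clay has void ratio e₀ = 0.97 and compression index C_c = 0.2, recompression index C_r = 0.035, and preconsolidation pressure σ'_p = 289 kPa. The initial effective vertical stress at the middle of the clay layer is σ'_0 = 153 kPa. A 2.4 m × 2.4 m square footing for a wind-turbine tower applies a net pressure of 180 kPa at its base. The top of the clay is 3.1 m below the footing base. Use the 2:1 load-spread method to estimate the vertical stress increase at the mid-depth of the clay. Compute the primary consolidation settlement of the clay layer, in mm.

Mid-depth of clay below the footing base: z = 3.1 + 3.9/2 = 5.05 m.
Stress increase at mid-clay by the 2:1 spreading method:
Δσ = qBL/((B+z)(L+z)) = 180×2.4×2.4/((2.4+5.05)(2.4+5.05)) = 18.68 kPa
Final effective stress: σ'_f = 153 + 18.68 = 171.68 kPa.
σ'_f = 171.68 ≤ σ'_p = 289 kPa, so the clay remains overconsolidated and only the recompression index applies:
S_c = C_r·H/(1+e₀)·log₁₀(σ'_f/σ'_0) = 0.035×3.9/1.97×log₁₀(171.68/153)
    = 0.06929 × 0.050028 = 0.003466 m

S_c ≈ 3.47 mm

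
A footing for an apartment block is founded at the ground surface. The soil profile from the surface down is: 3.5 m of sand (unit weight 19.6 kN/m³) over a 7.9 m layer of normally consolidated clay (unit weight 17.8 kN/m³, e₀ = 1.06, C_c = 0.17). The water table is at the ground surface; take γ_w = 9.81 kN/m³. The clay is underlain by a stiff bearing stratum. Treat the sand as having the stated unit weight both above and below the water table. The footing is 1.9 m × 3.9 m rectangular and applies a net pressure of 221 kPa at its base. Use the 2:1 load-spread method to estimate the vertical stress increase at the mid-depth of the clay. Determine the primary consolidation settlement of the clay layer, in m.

Mid-depth of clay below the ground surface: z = 3.5 + 7.9/2 = 7.45 m.
Total vertical stress at mid-clay: σ_v = 19.6×3.5 + 17.8×3.95 = 138.91 kPa.
Pore pressure: u = 9.81×(7.45 − 0) = 73.085 kPa.
Initial effective stress: σ'_0 = σ_v − u = 138.91 − 73.085 = 65.825 kPa.
Stress increase at mid-clay by the 2:1 spreading method:
Δσ = qBL/((B+z)(L+z)) = 221×1.9×3.9/((1.9+7.45)(3.9+7.45)) = 15.431 kPa
Final effective stress: σ'_f = σ'_0 + Δσ = 65.825 + 15.431 = 81.256 kPa.
Normally consolidated clay, so the full stress increment lies on the virgin compression line:
S_c = C_c·H/(1+e₀)·log₁₀(σ'_f/σ'_0) = 0.17×7.9/(1+1.06)×log₁₀(81.256/65.825)
    = 0.65194 × 0.091465 = 0.05963 m

S_c ≈ 0.0596 m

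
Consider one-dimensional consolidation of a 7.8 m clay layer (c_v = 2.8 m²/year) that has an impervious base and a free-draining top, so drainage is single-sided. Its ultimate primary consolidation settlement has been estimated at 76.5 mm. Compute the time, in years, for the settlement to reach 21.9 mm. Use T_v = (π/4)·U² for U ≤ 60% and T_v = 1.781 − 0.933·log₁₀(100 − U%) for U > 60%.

Drainage path length: H_d = H = 7.8 m (single drainage).
U = S(t)/S_ult = 21.9/76.5 = 0.2863.
U ≤ 60%: T_v = (π/4)·U² = (π/4)×0.28627² = 0.064366.
t = T_v·H_d²/c_v = 0.064366×7.8²/2.8 = 1.399 years.

t ≈ 1.4 years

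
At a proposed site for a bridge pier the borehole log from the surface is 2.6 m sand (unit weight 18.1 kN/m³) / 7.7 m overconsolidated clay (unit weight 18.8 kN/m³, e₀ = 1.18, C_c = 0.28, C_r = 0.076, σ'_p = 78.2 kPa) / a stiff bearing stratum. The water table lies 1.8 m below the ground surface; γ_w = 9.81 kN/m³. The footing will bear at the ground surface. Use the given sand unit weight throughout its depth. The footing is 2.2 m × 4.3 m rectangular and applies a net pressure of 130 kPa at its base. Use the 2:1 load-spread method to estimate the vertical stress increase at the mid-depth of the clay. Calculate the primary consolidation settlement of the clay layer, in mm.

S_c ≈ 52.8 mm

Mid-depth of clay below the ground surface: z = 2.6 + 7.7/2 = 6.45 m.
Total vertical stress at mid-clay: σ_v = 18.1×2.6 + 18.8×3.85 = 119.44 kPa.
Pore pressure: u = 9.81×(6.45 − 1.8) = 45.617 kPa.
Initial effective stress: σ'_0 = σ_v − u = 119.44 − 45.617 = 73.823 kPa.
Stress increase at mid-clay by the 2:1 spreading method:
Δσ = qBL/((B+z)(L+z)) = 130×2.2×4.3/((2.2+6.45)(4.3+6.45)) = 13.225 kPa
Final effective stress: σ'_f = 73.823 + 13.225 = 87.048 kPa.
σ'_f = 87.048 > σ'_p = 78.2 kPa, so the stress path crosses the preconsolidation pressure — recompression up to σ'_p, then virgin compression beyond:
S_c = H/(1+e₀)·[C_r·log₁₀(σ'_p/σ'_0) + C_c·log₁₀(σ'_f/σ'_p)]
    = 7.7/2.18 × [0.076×log₁₀(78.2/73.823) + 0.28×log₁₀(87.048/78.2)]
    = 3.5321 × [0.0019011 + 0.013035] = 0.05276 m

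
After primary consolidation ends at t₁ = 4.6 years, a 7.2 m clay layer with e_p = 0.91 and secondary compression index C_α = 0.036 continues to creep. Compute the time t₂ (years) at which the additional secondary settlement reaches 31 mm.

S_s = C_α·H/(1+e_p)·log₁₀(t₂/t₁) ⇒ log₁₀(t₂/t₁) = S_s·(1+e_p)/(C_α·H).
log₁₀(t₂/t₁) = 0.031 × (1+0.91) / (0.036×7.2) = 0.2284
t₂ = t₁ × 10^0.2284 = 4.6 × 1.692 = 7.784 years

t₂ ≈ 7.78 years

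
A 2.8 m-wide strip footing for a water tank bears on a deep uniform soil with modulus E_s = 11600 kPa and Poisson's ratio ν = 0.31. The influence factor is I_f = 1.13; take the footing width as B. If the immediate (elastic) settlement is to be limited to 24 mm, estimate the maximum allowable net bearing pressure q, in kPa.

q ≈ 97.3 kPa

S_e = q·B·(1−ν²)/E_s · I_f  ⇒  q = S_e·E_s / (B·(1−ν²)·I_f).
q = 0.024 × 11600 / (2.8 × 0.9039 × 1.13) = 97.34 kPa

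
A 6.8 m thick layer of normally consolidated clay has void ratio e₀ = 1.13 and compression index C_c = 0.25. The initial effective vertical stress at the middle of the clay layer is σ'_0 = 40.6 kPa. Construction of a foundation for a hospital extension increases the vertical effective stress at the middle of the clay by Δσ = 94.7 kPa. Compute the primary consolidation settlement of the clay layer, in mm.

S_c ≈ 417 mm

Final effective stress: σ'_f = σ'_0 + Δσ = 40.6 + 94.7 = 135.3 kPa.
Normally consolidated clay, so the full stress increment lies on the virgin compression line:
S_c = C_c·H/(1+e₀)·log₁₀(σ'_f/σ'_0) = 0.25×6.8/(1+1.13)×log₁₀(135.3/40.6)
    = 0.79812 × 0.52277 = 0.4172 m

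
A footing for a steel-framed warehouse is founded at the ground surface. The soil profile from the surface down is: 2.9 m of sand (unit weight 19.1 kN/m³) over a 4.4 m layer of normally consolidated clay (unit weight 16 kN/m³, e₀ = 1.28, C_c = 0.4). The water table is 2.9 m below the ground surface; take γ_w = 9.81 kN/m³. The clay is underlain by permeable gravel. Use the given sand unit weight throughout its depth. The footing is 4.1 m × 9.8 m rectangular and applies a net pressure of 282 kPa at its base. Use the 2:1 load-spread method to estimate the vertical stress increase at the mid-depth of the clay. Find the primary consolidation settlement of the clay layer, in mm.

S_c ≈ 264 mm

Mid-depth of clay below the ground surface: z = 2.9 + 4.4/2 = 5.1 m.
Total vertical stress at mid-clay: σ_v = 19.1×2.9 + 16×2.2 = 90.59 kPa.
Pore pressure: u = 9.81×(5.1 − 2.9) = 21.582 kPa.
Initial effective stress: σ'_0 = σ_v − u = 90.59 − 21.582 = 69.008 kPa.
Stress increase at mid-clay by the 2:1 spreading method:
Δσ = qBL/((B+z)(L+z)) = 282×4.1×9.8/((4.1+5.1)(9.8+5.1)) = 82.658 kPa
Final effective stress: σ'_f = σ'_0 + Δσ = 69.008 + 82.658 = 151.67 kPa.
Normally consolidated clay, so the full stress increment lies on the virgin compression line:
S_c = C_c·H/(1+e₀)·log₁₀(σ'_f/σ'_0) = 0.4×4.4/(1+1.28)×log₁₀(151.67/69.008)
    = 0.77193 × 0.342 = 0.264 m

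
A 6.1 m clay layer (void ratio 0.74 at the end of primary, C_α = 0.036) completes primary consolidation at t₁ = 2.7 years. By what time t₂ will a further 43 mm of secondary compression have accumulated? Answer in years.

t₂ ≈ 5.92 years

S_s = C_α·H/(1+e_p)·log₁₀(t₂/t₁) ⇒ log₁₀(t₂/t₁) = S_s·(1+e_p)/(C_α·H).
log₁₀(t₂/t₁) = 0.043 × (1+0.74) / (0.036×6.1) = 0.3407
t₂ = t₁ × 10^0.3407 = 2.7 × 2.191 = 5.917 years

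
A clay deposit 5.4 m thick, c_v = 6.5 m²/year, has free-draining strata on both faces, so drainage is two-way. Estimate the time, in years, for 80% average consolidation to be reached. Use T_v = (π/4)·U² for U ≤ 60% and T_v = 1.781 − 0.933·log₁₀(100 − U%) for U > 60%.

t ≈ 0.636 years

Drainage path length: H_d = H/2 = 2.7 m (double drainage).
U > 60%: T_v = 1.781 − 0.933·log₁₀(100 − 80) = 0.56714.
t = T_v·H_d²/c_v = 0.56714×2.7²/6.5 = 0.6361 years.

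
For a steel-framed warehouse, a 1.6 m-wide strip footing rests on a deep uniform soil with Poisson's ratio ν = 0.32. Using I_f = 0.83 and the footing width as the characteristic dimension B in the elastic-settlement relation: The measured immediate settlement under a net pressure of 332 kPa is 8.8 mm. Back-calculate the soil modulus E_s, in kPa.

S_e = q·B·(1−ν²)/E_s · I_f  ⇒  E_s = q·B·(1−ν²)·I_f / S_e.
E_s = 332 × 1.6 × 0.8976 × 0.83 / 0.0088 = 44970 kPa

E_s ≈ 45000 kPa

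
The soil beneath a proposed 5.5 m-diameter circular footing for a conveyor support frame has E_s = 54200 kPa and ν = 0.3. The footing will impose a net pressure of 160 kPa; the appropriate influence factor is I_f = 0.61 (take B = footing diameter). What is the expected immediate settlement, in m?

Immediate (elastic) settlement: S_e = q·B·(1−ν²)/E_s · I_f.
S_e = 160 × 5.5 × (1 − 0.3²) / 54200 × 0.61
    = 160 × 5.5 × 0.91 / 54200 × 0.61
    = 0.009013 m

S_e ≈ 0.00901 m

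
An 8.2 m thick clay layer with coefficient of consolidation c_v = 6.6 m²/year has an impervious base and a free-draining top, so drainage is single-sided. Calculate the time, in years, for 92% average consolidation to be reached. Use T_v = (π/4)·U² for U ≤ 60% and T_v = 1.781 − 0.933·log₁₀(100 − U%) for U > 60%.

t ≈ 9.56 years

Drainage path length: H_d = H = 8.2 m (single drainage).
U > 60%: T_v = 1.781 − 0.933·log₁₀(100 − 92) = 0.93842.
t = T_v·H_d²/c_v = 0.93842×8.2²/6.6 = 9.561 years.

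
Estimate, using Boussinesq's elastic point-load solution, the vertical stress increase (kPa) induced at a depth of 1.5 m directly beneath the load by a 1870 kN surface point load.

Δσ_z ≈ 397 kPa

Boussinesq vertical stress below a point load on an elastic half-space:
Δσ_z = 3P/(2πz²) · [1 + (r/z)²]^(−5/2)
r/z = 0/1.5 = 0; [1+(r/z)²]^(−5/2) = 1.
Δσ_z = 3×1870/(2π×1.5²) × 1 = 396.83 × 1 = 396.8 kPa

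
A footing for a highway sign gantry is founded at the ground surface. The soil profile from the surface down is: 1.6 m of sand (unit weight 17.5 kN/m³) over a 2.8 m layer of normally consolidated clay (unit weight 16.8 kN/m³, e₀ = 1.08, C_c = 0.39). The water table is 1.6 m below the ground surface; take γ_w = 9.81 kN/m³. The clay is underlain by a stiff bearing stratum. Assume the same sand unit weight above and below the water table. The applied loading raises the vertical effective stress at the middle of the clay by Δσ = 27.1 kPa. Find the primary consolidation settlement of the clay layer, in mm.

S_c ≈ 123 mm

Mid-depth of clay below the ground surface: z = 1.6 + 2.8/2 = 3 m.
Total vertical stress at mid-clay: σ_v = 17.5×1.6 + 16.8×1.4 = 51.52 kPa.
Pore pressure: u = 9.81×(3 − 1.6) = 13.734 kPa.
Initial effective stress: σ'_0 = σ_v − u = 51.52 − 13.734 = 37.786 kPa.
Final effective stress: σ'_f = σ'_0 + Δσ = 37.786 + 27.1 = 64.886 kPa.
Normally consolidated clay, so the full stress increment lies on the virgin compression line:
S_c = C_c·H/(1+e₀)·log₁₀(σ'_f/σ'_0) = 0.39×2.8/(1+1.08)×log₁₀(64.886/37.786)
    = 0.525 × 0.23482 = 0.1233 m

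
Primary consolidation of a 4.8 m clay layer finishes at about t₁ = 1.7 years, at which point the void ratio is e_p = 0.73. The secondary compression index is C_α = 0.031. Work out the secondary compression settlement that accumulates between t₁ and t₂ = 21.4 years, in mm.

S_s ≈ 94.6 mm

Secondary compression: S_s = C_α·H/(1+e_p)·log₁₀(t₂/t₁)
S_s = 0.031×4.8/(1+0.73)×log₁₀(21.4/1.7)
    = 0.08601 × 1.1 = 0.09461 m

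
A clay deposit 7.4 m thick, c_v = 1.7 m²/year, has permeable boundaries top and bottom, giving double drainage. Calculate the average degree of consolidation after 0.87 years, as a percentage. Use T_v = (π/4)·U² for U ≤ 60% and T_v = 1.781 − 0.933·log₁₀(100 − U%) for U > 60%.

Drainage path length: H_d = H/2 = 3.7 m (double drainage).
T_v = c_v·t/H_d² = 1.7×0.87/3.7² = 0.10804.
T_v = 0.10804 corresponds to the U ≤ 60% branch:
U = √(4T_v/π) = 0.3709

U ≈ 37.1 %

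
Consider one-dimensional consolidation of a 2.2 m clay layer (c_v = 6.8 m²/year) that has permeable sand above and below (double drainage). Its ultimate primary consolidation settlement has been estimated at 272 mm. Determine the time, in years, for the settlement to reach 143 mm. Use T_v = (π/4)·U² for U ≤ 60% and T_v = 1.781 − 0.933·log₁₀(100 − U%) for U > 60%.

t ≈ 0.0386 years

Drainage path length: H_d = H/2 = 1.1 m (double drainage).
U = S(t)/S_ult = 143/272 = 0.5257.
U ≤ 60%: T_v = (π/4)·U² = (π/4)×0.52574² = 0.21708.
t = T_v·H_d²/c_v = 0.21708×1.1²/6.8 = 0.03863 years.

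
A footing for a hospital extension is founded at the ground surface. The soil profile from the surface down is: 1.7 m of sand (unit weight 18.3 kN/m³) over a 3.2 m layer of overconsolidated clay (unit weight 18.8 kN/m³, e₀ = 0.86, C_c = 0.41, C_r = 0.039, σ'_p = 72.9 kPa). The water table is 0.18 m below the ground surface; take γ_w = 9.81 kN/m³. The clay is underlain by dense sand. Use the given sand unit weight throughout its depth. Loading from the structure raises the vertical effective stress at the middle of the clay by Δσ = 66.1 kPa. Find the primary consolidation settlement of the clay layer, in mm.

Mid-depth of clay below the ground surface: z = 1.7 + 3.2/2 = 3.3 m.
Total vertical stress at mid-clay: σ_v = 18.3×1.7 + 18.8×1.6 = 61.19 kPa.
Pore pressure: u = 9.81×(3.3 − 0.18) = 30.607 kPa.
Initial effective stress: σ'_0 = σ_v − u = 61.19 − 30.607 = 30.583 kPa.
Final effective stress: σ'_f = 30.583 + 66.1 = 96.683 kPa.
σ'_f = 96.683 > σ'_p = 72.9 kPa, so the stress path crosses the preconsolidation pressure — recompression up to σ'_p, then virgin compression beyond:
S_c = H/(1+e₀)·[C_r·log₁₀(σ'_p/σ'_0) + C_c·log₁₀(σ'_f/σ'_p)]
    = 3.2/1.86 × [0.039×log₁₀(72.9/30.583) + 0.41×log₁₀(96.683/72.9)]
    = 1.7204 × [0.014713 + 0.050275] = 0.1118 m

S_c ≈ 112 mm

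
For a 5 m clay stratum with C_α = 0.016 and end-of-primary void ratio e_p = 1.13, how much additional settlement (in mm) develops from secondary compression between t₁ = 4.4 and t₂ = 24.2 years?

Secondary compression: S_s = C_α·H/(1+e_p)·log₁₀(t₂/t₁)
S_s = 0.016×5/(1+1.13)×log₁₀(24.2/4.4)
    = 0.03756 × 0.7404 = 0.02781 m

S_s ≈ 27.8 mm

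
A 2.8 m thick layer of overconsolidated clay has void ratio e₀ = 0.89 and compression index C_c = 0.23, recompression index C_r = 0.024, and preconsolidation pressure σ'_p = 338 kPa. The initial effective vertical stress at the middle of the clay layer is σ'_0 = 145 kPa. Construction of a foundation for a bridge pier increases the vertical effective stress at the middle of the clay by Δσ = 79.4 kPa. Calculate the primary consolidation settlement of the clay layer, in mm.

S_c ≈ 6.74 mm

Final effective stress: σ'_f = 145 + 79.4 = 224.4 kPa.
σ'_f = 224.4 ≤ σ'_p = 338 kPa, so the clay remains overconsolidated and only the recompression index applies:
S_c = C_r·H/(1+e₀)·log₁₀(σ'_f/σ'_0) = 0.024×2.8/1.89×log₁₀(224.4/145)
    = 0.035556 × 0.18965 = 0.006743 m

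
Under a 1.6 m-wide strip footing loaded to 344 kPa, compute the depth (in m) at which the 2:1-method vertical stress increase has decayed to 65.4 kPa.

z ≈ 6.82 m

2:1 spreading — at depth z the loaded area has grown by z in each plan dimension:
qB/(B+z) = Δσ_z ⇒ z = qB/Δσ_z − B = 344×1.6/65.4 − 1.6 = 6.816 m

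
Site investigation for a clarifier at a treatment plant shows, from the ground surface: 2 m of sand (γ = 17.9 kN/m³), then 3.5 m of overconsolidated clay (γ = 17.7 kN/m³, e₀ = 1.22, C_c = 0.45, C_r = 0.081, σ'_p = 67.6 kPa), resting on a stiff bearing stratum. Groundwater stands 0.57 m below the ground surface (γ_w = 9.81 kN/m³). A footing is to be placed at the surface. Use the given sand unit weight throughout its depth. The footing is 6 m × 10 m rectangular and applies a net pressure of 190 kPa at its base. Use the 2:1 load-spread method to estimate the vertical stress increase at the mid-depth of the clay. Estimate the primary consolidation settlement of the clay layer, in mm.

Mid-depth of clay below the ground surface: z = 2 + 3.5/2 = 3.75 m.
Total vertical stress at mid-clay: σ_v = 17.9×2 + 17.7×1.75 = 66.775 kPa.
Pore pressure: u = 9.81×(3.75 − 0.57) = 31.196 kPa.
Initial effective stress: σ'_0 = σ_v − u = 66.775 − 31.196 = 35.579 kPa.
Stress increase at mid-clay by the 2:1 spreading method:
Δσ = qBL/((B+z)(L+z)) = 190×6×10/((6+3.75)(10+3.75)) = 85.035 kPa
Final effective stress: σ'_f = 35.579 + 85.035 = 120.61 kPa.
σ'_f = 120.61 > σ'_p = 67.6 kPa, so the stress path crosses the preconsolidation pressure — recompression up to σ'_p, then virgin compression beyond:
S_c = H/(1+e₀)·[C_r·log₁₀(σ'_p/σ'_0) + C_c·log₁₀(σ'_f/σ'_p)]
    = 3.5/2.22 × [0.081×log₁₀(67.6/35.579) + 0.45×log₁₀(120.61/67.6)]
    = 1.5766 × [0.022579 + 0.11315] = 0.214 m

S_c ≈ 214 mm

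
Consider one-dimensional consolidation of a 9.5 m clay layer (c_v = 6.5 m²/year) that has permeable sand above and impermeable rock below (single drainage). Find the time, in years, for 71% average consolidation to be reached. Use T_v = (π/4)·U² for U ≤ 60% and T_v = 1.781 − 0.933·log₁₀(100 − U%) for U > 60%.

t ≈ 5.78 years

Drainage path length: H_d = H = 9.5 m (single drainage).
U > 60%: T_v = 1.781 − 0.933·log₁₀(100 − 71) = 0.41658.
t = T_v·H_d²/c_v = 0.41658×9.5²/6.5 = 5.784 years.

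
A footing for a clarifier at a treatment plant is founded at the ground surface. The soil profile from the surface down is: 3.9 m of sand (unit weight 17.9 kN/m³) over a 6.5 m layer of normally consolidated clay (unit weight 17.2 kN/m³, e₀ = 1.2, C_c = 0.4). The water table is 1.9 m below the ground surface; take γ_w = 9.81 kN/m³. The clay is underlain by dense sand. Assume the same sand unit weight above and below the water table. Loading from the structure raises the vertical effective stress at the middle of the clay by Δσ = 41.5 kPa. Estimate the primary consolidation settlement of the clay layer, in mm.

S_c ≈ 228 mm

Mid-depth of clay below the ground surface: z = 3.9 + 6.5/2 = 7.15 m.
Total vertical stress at mid-clay: σ_v = 17.9×3.9 + 17.2×3.25 = 125.71 kPa.
Pore pressure: u = 9.81×(7.15 − 1.9) = 51.503 kPa.
Initial effective stress: σ'_0 = σ_v − u = 125.71 − 51.503 = 74.207 kPa.
Final effective stress: σ'_f = σ'_0 + Δσ = 74.207 + 41.5 = 115.71 kPa.
Normally consolidated clay, so the full stress increment lies on the virgin compression line:
S_c = C_c·H/(1+e₀)·log₁₀(σ'_f/σ'_0) = 0.4×6.5/(1+1.2)×log₁₀(115.71/74.207)
    = 1.1818 × 0.19293 = 0.228 m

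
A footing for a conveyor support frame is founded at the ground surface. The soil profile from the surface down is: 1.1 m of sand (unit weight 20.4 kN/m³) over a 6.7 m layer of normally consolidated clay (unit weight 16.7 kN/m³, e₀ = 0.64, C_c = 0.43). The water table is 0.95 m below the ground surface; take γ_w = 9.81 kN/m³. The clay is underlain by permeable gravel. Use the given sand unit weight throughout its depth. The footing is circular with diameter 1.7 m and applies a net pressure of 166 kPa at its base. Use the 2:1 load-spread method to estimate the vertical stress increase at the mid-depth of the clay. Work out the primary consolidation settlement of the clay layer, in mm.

S_c ≈ 193 mm

Mid-depth of clay below the ground surface: z = 1.1 + 6.7/2 = 4.45 m.
Total vertical stress at mid-clay: σ_v = 20.4×1.1 + 16.7×3.35 = 78.385 kPa.
Pore pressure: u = 9.81×(4.45 − 0.95) = 34.335 kPa.
Initial effective stress: σ'_0 = σ_v − u = 78.385 − 34.335 = 44.05 kPa.
Stress increase at mid-clay by the 2:1 spreading method:
Δσ ≈ qD²/(D+z)² = 166×1.7²/(1.7+4.45)² = 12.684 kPa
Final effective stress: σ'_f = σ'_0 + Δσ = 44.05 + 12.684 = 56.734 kPa.
Normally consolidated clay, so the full stress increment lies on the virgin compression line:
S_c = C_c·H/(1+e₀)·log₁₀(σ'_f/σ'_0) = 0.43×6.7/(1+0.64)×log₁₀(56.734/44.05)
    = 1.7567 × 0.1099 = 0.1931 m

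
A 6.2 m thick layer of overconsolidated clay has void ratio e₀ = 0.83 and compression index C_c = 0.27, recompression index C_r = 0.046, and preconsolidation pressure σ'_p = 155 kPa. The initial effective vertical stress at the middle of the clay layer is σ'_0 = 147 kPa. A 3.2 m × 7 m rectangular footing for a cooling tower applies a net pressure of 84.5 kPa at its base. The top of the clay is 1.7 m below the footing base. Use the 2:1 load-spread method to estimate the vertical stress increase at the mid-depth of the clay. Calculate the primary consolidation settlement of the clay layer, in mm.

Mid-depth of clay below the footing base: z = 1.7 + 6.2/2 = 4.8 m.
Stress increase at mid-clay by the 2:1 spreading method:
Δσ = qBL/((B+z)(L+z)) = 84.5×3.2×7/((3.2+4.8)(7+4.8)) = 20.051 kPa
Final effective stress: σ'_f = 147 + 20.051 = 167.05 kPa.
σ'_f = 167.05 > σ'_p = 155 kPa, so the stress path crosses the preconsolidation pressure — recompression up to σ'_p, then virgin compression beyond:
S_c = H/(1+e₀)·[C_r·log₁₀(σ'_p/σ'_0) + C_c·log₁₀(σ'_f/σ'_p)]
    = 6.2/1.83 × [0.046×log₁₀(155/147) + 0.27×log₁₀(167.05/155)]
    = 3.388 × [0.0010587 + 0.008779] = 0.03333 m

S_c ≈ 33.3 mm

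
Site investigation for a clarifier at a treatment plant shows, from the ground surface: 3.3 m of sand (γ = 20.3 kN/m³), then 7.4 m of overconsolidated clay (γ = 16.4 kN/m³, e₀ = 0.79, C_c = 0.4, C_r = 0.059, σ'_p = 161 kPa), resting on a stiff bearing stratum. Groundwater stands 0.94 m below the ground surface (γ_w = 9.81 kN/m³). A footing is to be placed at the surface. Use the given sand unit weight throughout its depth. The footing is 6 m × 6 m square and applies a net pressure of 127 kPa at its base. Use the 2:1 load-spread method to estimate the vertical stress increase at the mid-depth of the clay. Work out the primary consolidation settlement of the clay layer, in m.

Mid-depth of clay below the ground surface: z = 3.3 + 7.4/2 = 7 m.
Total vertical stress at mid-clay: σ_v = 20.3×3.3 + 16.4×3.7 = 127.67 kPa.
Pore pressure: u = 9.81×(7 − 0.94) = 59.449 kPa.
Initial effective stress: σ'_0 = σ_v − u = 127.67 − 59.449 = 68.221 kPa.
Stress increase at mid-clay by the 2:1 spreading method:
Δσ = qBL/((B+z)(L+z)) = 127×6×6/((6+7)(6+7)) = 27.053 kPa
Final effective stress: σ'_f = 68.221 + 27.053 = 95.274 kPa.
σ'_f = 95.274 ≤ σ'_p = 161 kPa, so the clay remains overconsolidated and only the recompression index applies:
S_c = C_r·H/(1+e₀)·log₁₀(σ'_f/σ'_0) = 0.059×7.4/1.79×log₁₀(95.274/68.221)
    = 0.24391 × 0.14506 = 0.03538 m

S_c ≈ 0.0354 m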